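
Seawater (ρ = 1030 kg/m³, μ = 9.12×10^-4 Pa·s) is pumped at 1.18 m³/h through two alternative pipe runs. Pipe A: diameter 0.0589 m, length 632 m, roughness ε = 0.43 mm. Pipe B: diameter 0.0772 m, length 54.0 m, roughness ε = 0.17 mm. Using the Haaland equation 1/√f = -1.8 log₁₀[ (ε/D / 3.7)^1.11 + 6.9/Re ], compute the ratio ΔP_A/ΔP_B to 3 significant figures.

Pipe A: V = Q/A = 0.0003278/0.002725 = 0.1203 m/s; Re = 8002; ε/D = 0.0073; Haaland → f = 0.04137; ΔP_A = f(L/D)(ρV²/2) = 3309 Pa.
Pipe B: V = Q/A = 0.0003278/0.004681 = 0.07003 m/s; Re = 6105; ε/D = 0.0022; Haaland → f = 0.03784; ΔP_B = f(L/D)(ρV²/2) = 66.84 Pa.
ΔP_A/ΔP_B = 3309/66.84 = 49.5.

ΔP_A/ΔP_B ≈ 49.5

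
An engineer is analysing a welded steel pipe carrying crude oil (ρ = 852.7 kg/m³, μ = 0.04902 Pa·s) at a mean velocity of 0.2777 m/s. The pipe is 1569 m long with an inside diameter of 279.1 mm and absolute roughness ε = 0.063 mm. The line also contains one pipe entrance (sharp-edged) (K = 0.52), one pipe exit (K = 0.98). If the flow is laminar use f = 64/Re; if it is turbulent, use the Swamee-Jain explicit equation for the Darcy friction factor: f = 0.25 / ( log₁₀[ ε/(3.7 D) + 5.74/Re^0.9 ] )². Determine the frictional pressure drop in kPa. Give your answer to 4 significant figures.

Reynolds number Re = ρVD/μ = 852.7 · 0.2777 · 0.2791 / 0.049 = 1348.
Re < 2300 → laminar flow, so f = 64/Re = 64/1348 = 0.04747 (the turbulent correlation is not needed).
Total minor-loss coefficient ΣK = 1·0.52 + 1·0.98 = 1.5.
ΔP = [f·L/D + ΣK]·(ρV²/2) = [0.04747·1569/0.2791 + 1.5]·(852.7·0.2777²/2) = [266.9 + 1.5]·32.88 = 8823 Pa.
ΔP = 8823 Pa = 8.823 kPa.

ΔP ≈ 8.823 kPa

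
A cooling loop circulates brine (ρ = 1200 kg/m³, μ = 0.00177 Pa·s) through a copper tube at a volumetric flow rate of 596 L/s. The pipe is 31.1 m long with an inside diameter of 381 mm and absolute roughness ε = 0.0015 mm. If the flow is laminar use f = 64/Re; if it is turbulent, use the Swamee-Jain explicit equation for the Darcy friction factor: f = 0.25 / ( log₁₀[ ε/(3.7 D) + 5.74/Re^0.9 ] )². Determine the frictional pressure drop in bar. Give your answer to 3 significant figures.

Q = 596 L/s = 596/1000 = 0.596 m³/s.
Cross-sectional area A = πD²/4 = π(0.381)²/4 = 0.114 m²; mean velocity V = Q/A = 0.596/0.114 = 5.228 m/s.
Reynolds number Re = ρVD/μ = 1200 · 5.228 · 0.381 / 0.00177 = 1.35e+06.
Re > 4000 → turbulent. Relative roughness ε/D = 1.5e-06/0.381 = 3.94e-06. Swamee-Jain: f = 0.25/(log₁₀[3.94e-06/3.7 + 5.74/1.35e+06^0.9])² = 0.25/(log₁₀[1.06e-06 + 1.74e-05])² = 0.25/(-4.733)² = 0.01116.
Darcy-Weisbach: ΔP = f(L/D)(ρV²/2) = 0.01116·(31.1/0.381)·(1200·5.228²/2) = 0.01116·81.63·1.64e+04 = 1.494e+04 Pa.
ΔP = 1.494e+04 Pa = 0.149 bar.

ΔP ≈ 0.149 bar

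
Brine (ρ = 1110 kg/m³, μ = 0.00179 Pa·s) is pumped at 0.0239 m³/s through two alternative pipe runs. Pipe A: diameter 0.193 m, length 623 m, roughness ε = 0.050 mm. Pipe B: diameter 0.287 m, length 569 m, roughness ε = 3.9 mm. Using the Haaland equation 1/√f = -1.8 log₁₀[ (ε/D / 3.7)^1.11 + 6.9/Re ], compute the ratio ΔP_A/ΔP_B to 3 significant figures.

Pipe A: V = Q/A = 0.0239/0.02926 = 0.8169 m/s; Re = 9.777e+04; ε/D = 0.000259; Haaland → f = 0.01908; ΔP_A = f(L/D)(ρV²/2) = 2.281e+04 Pa.
Pipe B: V = Q/A = 0.0239/0.06469 = 0.3694 m/s; Re = 6.575e+04; ε/D = 0.0136; Haaland → f = 0.04296; ΔP_B = f(L/D)(ρV²/2) = 6451 Pa.
ΔP_A/ΔP_B = 2.281e+04/6451 = 3.54.

ΔP_A/ΔP_B ≈ 3.54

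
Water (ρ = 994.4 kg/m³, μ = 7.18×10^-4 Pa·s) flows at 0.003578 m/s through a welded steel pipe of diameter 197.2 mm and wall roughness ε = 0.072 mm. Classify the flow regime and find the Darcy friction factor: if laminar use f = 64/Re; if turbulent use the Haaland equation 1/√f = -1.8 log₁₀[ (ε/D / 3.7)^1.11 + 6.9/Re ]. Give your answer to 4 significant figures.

Re = ρVD/μ = 994.4·0.003578·0.1972/0.000718 = 977.2.
Re < 2300 → laminar, so f = 64/Re = 0.06549 (roughness is irrelevant in laminar flow).

f ≈ 0.06549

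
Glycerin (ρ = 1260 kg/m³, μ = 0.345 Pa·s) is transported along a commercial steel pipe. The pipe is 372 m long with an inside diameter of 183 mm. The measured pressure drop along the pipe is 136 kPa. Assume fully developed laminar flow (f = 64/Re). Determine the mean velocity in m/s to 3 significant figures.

For laminar flow, f = 64/Re with Re = ρVD/μ, so Darcy-Weisbach reduces to ΔP = 32μLV/D². Solving for V: V = ΔP·D²/(32μL) = 1.36e+05·(0.183)²/(32·0.345·372) = 1.109 m/s.
Check: Re = ρVD/μ = 1260·1.109·0.183/0.345 = 741.2 < 2300, so the laminar assumption holds.

V ≈ 1.11 m/s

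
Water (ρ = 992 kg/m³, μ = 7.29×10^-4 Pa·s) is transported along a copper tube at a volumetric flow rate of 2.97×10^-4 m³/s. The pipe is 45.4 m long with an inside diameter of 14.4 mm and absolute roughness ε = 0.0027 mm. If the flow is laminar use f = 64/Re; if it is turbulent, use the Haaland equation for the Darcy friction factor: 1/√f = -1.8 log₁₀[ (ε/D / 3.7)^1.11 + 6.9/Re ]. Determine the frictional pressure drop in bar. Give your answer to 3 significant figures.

ΔP ≈ 1.19 bar

Cross-sectional area A = πD²/4 = π(0.0144)²/4 = 0.0001629 m²; mean velocity V = Q/A = 0.000297/0.0001629 = 1.824 m/s.
Reynolds number Re = ρVD/μ = 992 · 1.824 · 0.0144 / 0.000729 = 3.573e+04.
Re > 4000 → turbulent. Relative roughness ε/D = 2.7e-06/0.0144 = 0.000188. Haaland: 1/√f = -1.8 log₁₀[(0.000188/3.7)^1.11 + 6.9/3.573e+04] = -1.8 log₁₀[1.71e-05 + 0.000193] = 6.619, so f = 0.02282.
Darcy-Weisbach: ΔP = f(L/D)(ρV²/2) = 0.02282·(45.4/0.0144)·(992·1.824²/2) = 0.02282·3153·1650 = 1.187e+05 Pa.
ΔP = 1.187e+05 Pa = 1.19 bar.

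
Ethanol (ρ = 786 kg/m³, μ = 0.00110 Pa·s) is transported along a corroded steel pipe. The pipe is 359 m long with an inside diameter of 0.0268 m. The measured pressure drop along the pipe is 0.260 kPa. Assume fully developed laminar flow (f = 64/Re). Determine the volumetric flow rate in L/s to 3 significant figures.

Q ≈ 0.00834 L/s

For laminar flow, f = 64/Re with Re = ρVD/μ, so Darcy-Weisbach reduces to ΔP = 32μLV/D². Solving for V: V = ΔP·D²/(32μL) = 260·(0.0268)²/(32·0.0011·359) = 0.01478 m/s.
Check: Re = ρVD/μ = 786·0.01478·0.0268/0.0011 = 283 < 2300, so the laminar assumption holds.
Q = V·A = 0.01478·(π/4·0.0268²) = 8.336e-06 m³/s = 0.00834 L/s.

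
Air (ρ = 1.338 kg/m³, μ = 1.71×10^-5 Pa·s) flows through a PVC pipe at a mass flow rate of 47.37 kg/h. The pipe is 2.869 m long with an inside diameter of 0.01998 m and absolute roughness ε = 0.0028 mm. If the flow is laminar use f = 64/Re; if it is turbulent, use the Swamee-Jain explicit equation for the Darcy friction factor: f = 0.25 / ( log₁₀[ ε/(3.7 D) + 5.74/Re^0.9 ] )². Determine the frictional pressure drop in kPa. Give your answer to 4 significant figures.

ṁ = 47.37 kg/h = 47.37/3600 = 0.01316 kg/s.
A = πD²/4 = π(0.01998)²/4 = 0.0003135 m²; mean velocity V = ṁ/(ρA) = 0.01316/(1.338 · 0.0003135) = 31.37 m/s.
Reynolds number Re = ρVD/μ = 1.338 · 31.37 · 0.01998 / 1.71e-05 = 4.904e+04.
Re > 4000 → turbulent. Relative roughness ε/D = 2.8e-06/0.01998 = 0.00014. Swamee-Jain: f = 0.25/(log₁₀[0.00014/3.7 + 5.74/4.904e+04^0.9])² = 0.25/(log₁₀[3.79e-05 + 0.000345])² = 0.25/(-3.417)² = 0.02141.
Darcy-Weisbach: ΔP = f(L/D)(ρV²/2) = 0.02141·(2.869/0.01998)·(1.338·31.37²/2) = 0.02141·143.6·658.2 = 2023 Pa.
ΔP = 2023 Pa = 2.023 kPa.

ΔP ≈ 2.023 kPa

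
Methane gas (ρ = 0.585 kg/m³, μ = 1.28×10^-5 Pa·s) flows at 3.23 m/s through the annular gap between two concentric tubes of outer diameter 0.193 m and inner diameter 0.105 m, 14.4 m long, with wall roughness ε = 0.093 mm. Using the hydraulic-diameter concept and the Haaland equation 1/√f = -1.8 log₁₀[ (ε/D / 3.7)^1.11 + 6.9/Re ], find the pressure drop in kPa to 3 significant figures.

ΔP ≈ 0.0152 kPa

Hydraulic diameter D_h = 4A/P = D_o - D_i = 0.193 - 0.105 = 0.088 m.
Re = ρVD_h/μ = 0.585·3.23·0.088/1.28e-05 = 1.299e+04.
ε/D_h = 9.3e-05/0.088 = 0.00106; Haaland gives 1/√f = -1.8 log₁₀[0.000116+0.000531] = 5.74, so f = 0.03035.
ΔP = f(L/D_h)(ρV²/2) = 0.03035·14.4/0.088·3.052 = 15.16 Pa.
ΔP = 0.0152 kPa.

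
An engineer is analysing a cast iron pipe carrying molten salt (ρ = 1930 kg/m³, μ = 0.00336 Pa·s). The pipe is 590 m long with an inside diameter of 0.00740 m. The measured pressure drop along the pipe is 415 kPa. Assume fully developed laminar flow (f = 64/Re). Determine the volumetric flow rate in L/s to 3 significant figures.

Q ≈ 0.0154 L/s

For laminar flow, f = 64/Re with Re = ρVD/μ, so Darcy-Weisbach reduces to ΔP = 32μLV/D². Solving for V: V = ΔP·D²/(32μL) = 4.15e+05·(0.0074)²/(32·0.00336·590) = 0.3582 m/s.
Check: Re = ρVD/μ = 1930·0.3582·0.0074/0.00336 = 1523 < 2300, so the laminar assumption holds.
Q = V·A = 0.3582·(π/4·0.0074²) = 1.541e-05 m³/s = 0.0154 L/s.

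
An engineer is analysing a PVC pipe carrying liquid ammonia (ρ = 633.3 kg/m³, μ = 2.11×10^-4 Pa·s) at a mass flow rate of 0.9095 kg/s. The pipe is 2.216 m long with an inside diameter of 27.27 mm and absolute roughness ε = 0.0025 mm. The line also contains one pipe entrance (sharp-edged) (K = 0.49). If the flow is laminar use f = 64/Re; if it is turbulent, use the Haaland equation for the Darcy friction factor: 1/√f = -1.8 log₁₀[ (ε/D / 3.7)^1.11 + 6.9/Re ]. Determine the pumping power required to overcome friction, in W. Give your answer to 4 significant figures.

A = πD²/4 = π(0.02727)²/4 = 0.0005841 m²; mean velocity V = ṁ/(ρA) = 0.9095/(633.3 · 0.0005841) = 2.459 m/s.
Reynolds number Re = ρVD/μ = 633.3 · 2.459 · 0.02727 / 0.000211 = 2.013e+05.
Re > 4000 → turbulent. Relative roughness ε/D = 2.5e-06/0.02727 = 9.17e-05. Haaland: 1/√f = -1.8 log₁₀[(9.17e-05/3.7)^1.11 + 6.9/2.013e+05] = -1.8 log₁₀[7.72e-06 + 3.43e-05] = 7.878, so f = 0.01611.
Total minor-loss coefficient ΣK = 1·0.49 = 0.49.
ΔP = [f·L/D + ΣK]·(ρV²/2) = [0.01611·2.216/0.02727 + 0.49]·(633.3·2.459²/2) = [1.309 + 0.49]·1914 = 3445 Pa.
Q = ṁ/ρ = 0.9095/633.3 = 0.001436 m³/s.
Pumping power P = QΔP = 0.001436·3445 = 4.9470 W = 4.947 W.

P ≈ 4.947 W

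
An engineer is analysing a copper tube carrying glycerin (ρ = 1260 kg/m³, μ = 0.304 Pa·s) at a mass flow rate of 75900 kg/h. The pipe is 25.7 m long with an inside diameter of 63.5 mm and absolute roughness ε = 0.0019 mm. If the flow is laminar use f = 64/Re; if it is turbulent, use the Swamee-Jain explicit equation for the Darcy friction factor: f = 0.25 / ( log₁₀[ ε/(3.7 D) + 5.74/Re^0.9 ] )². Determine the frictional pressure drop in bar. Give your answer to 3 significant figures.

ΔP ≈ 3.28 bar

ṁ = 75900 kg/h = 75900/3600 = 21.08 kg/s.
A = πD²/4 = π(0.0635)²/4 = 0.003167 m²; mean velocity V = ṁ/(ρA) = 21.08/(1260 · 0.003167) = 5.284 m/s.
Reynolds number Re = ρVD/μ = 1260 · 5.284 · 0.0635 / 0.304 = 1391.
Re < 2300 → laminar flow, so f = 64/Re = 64/1391 = 0.04602 (the turbulent correlation is not needed).
Darcy-Weisbach: ΔP = f(L/D)(ρV²/2) = 0.04602·(25.7/0.0635)·(1260·5.284²/2) = 0.04602·404.7·1.759e+04 = 3.276e+05 Pa.
ΔP = 3.276e+05 Pa = 3.28 bar.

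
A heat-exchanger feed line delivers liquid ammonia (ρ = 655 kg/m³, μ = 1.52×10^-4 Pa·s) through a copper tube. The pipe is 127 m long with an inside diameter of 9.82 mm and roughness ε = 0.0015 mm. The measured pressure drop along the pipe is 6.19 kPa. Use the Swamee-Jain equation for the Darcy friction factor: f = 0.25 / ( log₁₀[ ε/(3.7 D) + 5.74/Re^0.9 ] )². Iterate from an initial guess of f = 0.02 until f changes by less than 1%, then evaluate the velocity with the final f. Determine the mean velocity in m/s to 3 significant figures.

V ≈ 0.213 m/s

Rearranging Darcy-Weisbach: V = √(2·ΔP·D/(f·L·ρ)). With ε/D = 1.5e-06/0.00982 = 0.000153, iterate starting from f = 0.02:
  f = 0.02 → V = √(2·6190·0.00982/(0.02·127·655)) = 0.2703 m/s; Re = ρVD/μ = 1.144e+04; f → 0.03014
  f = 0.03014 → V = 0.2202 m/s; Re = 9317; f → 0.03184
  f = 0.03184 → V = 0.2142 m/s; Re = 9066; f → 0.03208
Converged (Δf/f < 1%). With the final f = 0.03208: V = √(2·6190·0.00982/(0.03208·127·655)) = 0.2134 m/s.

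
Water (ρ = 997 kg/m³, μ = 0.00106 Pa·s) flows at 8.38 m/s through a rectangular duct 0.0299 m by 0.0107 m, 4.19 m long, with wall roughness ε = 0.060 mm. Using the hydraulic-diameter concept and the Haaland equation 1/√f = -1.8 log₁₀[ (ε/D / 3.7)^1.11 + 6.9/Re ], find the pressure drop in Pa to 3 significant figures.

ΔP ≈ 269000 Pa

Hydraulic diameter D_h = 4A/P = 4·(0.0299·0.0107)/(2·(0.0299+0.0107)) = 0.00128/0.0812 = 0.01576 m.
Re = ρVD_h/μ = 997·8.38·0.01576/0.00106 = 1.242e+05.
ε/D_h = 6e-05/0.01576 = 0.00381; Haaland gives 1/√f = -1.8 log₁₀[0.000483+5.55e-05] = 5.884, so f = 0.02888.
ΔP = f(L/D_h)(ρV²/2) = 0.02888·4.19/0.01576·3.501e+04 = 2.688e+05 Pa.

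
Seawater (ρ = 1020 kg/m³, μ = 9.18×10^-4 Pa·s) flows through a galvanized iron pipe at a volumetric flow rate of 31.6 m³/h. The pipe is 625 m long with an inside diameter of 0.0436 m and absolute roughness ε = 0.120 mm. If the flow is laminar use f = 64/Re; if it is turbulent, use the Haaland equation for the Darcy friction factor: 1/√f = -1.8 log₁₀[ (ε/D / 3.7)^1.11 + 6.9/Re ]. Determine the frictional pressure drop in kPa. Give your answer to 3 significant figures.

Q = 31.6 m³/h = 31.6/3600 = 0.008778 m³/s.
Cross-sectional area A = πD²/4 = π(0.0436)²/4 = 0.001493 m²; mean velocity V = Q/A = 0.008778/0.001493 = 5.879 m/s.
Reynolds number Re = ρVD/μ = 1020 · 5.879 · 0.0436 / 0.000918 = 2.848e+05.
Re > 4000 → turbulent. Relative roughness ε/D = 0.00012/0.0436 = 0.00275. Haaland: 1/√f = -1.8 log₁₀[(0.00275/3.7)^1.11 + 6.9/2.848e+05] = -1.8 log₁₀[0.000337 + 2.42e-05] = 6.196, so f = 0.02604.
Darcy-Weisbach: ΔP = f(L/D)(ρV²/2) = 0.02604·(625/0.0436)·(1020·5.879²/2) = 0.02604·1.433e+04·1.763e+04 = 6.581e+06 Pa.
ΔP = 6.581e+06 Pa = 6580 kPa.

ΔP ≈ 6580 kPa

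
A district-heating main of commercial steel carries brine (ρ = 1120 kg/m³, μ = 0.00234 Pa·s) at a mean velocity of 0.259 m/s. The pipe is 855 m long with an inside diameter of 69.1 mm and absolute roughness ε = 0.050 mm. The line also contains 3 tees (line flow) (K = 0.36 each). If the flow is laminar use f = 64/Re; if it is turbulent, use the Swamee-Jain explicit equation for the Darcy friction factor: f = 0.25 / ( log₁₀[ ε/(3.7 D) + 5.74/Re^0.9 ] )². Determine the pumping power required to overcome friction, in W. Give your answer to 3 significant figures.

P ≈ 15.2 W

Reynolds number Re = ρVD/μ = 1120 · 0.259 · 0.0691 / 0.00234 = 8566.
Re > 4000 → turbulent. Relative roughness ε/D = 5e-05/0.0691 = 0.000724. Swamee-Jain: f = 0.25/(log₁₀[0.000724/3.7 + 5.74/8566^0.9])² = 0.25/(log₁₀[0.000196 + 0.00166])² = 0.25/(-2.732)² = 0.03349.
Total minor-loss coefficient ΣK = 3·0.36 = 1.08.
ΔP = [f·L/D + ΣK]·(ρV²/2) = [0.03349·855/0.0691 + 1.08]·(1120·0.259²/2) = [414.4 + 1.08]·37.57 = 1.561e+04 Pa.
Q = V·A = 0.259·0.00375 = 0.0009713 m³/s.
Pumping power P = QΔP = 0.0009713·1.561e+04 = 15.16 W = 15.2 W.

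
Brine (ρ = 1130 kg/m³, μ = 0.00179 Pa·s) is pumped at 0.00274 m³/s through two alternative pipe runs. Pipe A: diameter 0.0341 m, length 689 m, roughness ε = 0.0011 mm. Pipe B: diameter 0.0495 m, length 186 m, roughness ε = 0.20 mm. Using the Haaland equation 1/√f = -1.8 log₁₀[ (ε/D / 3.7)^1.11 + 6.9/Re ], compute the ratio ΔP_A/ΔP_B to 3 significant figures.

ΔP_A/ΔP_B ≈ 15.3

Pipe A: V = Q/A = 0.00274/0.0009133 = 3 m/s; Re = 6.459e+04; ε/D = 3.23e-05; Haaland → f = 0.01967; ΔP_A = f(L/D)(ρV²/2) = 2.021e+06 Pa.
Pipe B: V = Q/A = 0.00274/0.001924 = 1.424 m/s; Re = 4.449e+04; ε/D = 0.00404; Haaland → f = 0.03065; ΔP_B = f(L/D)(ρV²/2) = 1.319e+05 Pa.
ΔP_A/ΔP_B = 2.021e+06/1.319e+05 = 15.3.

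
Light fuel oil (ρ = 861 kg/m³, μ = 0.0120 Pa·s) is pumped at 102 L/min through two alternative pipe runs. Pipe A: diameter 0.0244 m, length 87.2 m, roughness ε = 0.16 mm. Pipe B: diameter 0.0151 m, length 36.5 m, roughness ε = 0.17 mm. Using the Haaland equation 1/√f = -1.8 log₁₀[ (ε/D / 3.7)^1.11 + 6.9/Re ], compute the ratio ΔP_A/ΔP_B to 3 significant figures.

ΔP_A/ΔP_B ≈ 0.207

Pipe A: V = Q/A = 0.0017/0.0004676 = 3.636 m/s; Re = 6365; ε/D = 0.00656; Haaland → f = 0.04214; ΔP_A = f(L/D)(ρV²/2) = 8.57e+05 Pa.
Pipe B: V = Q/A = 0.0017/0.0001791 = 9.493 m/s; Re = 1.028e+04; ε/D = 0.0113; Haaland → f = 0.04421; ΔP_B = f(L/D)(ρV²/2) = 4.146e+06 Pa.
ΔP_A/ΔP_B = 8.57e+05/4.146e+06 = 0.207.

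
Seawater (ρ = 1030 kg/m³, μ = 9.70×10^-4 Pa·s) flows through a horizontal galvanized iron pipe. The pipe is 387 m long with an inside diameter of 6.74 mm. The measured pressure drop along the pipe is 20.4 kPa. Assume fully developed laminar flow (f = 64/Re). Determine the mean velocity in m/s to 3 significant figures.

For laminar flow, f = 64/Re with Re = ρVD/μ, so Darcy-Weisbach reduces to ΔP = 32μLV/D². Solving for V: V = ΔP·D²/(32μL) = 2.04e+04·(0.00674)²/(32·0.00097·387) = 0.07715 m/s.
Check: Re = ρVD/μ = 1030·0.07715·0.00674/0.00097 = 552.1 < 2300, so the laminar assumption holds.

V ≈ 0.0771 m/s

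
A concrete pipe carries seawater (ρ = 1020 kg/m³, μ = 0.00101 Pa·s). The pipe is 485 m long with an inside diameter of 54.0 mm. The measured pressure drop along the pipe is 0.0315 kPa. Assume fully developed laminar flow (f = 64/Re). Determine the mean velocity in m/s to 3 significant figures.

V ≈ 0.00586 m/s

For laminar flow, f = 64/Re with Re = ρVD/μ, so Darcy-Weisbach reduces to ΔP = 32μLV/D². Solving for V: V = ΔP·D²/(32μL) = 31.5·(0.054)²/(32·0.00101·485) = 0.00586 m/s.
Check: Re = ρVD/μ = 1020·0.00586·0.054/0.00101 = 319.6 < 2300, so the laminar assumption holds.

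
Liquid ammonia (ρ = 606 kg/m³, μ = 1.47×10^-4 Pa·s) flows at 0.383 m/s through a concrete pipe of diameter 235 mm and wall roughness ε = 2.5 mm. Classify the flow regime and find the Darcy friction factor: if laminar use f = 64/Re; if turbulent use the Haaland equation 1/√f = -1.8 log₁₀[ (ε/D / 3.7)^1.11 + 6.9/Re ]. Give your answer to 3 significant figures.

Re = ρVD/μ = 606·0.383·0.235/0.000147 = 3.71e+05.
Re > 4000 → turbulent. ε/D = 0.0025/0.235 = 0.0106; Haaland: 1/√f = -1.8 log₁₀[0.00151 + 1.86e-05] = 5.068, so f = 0.03893.

f ≈ 0.0389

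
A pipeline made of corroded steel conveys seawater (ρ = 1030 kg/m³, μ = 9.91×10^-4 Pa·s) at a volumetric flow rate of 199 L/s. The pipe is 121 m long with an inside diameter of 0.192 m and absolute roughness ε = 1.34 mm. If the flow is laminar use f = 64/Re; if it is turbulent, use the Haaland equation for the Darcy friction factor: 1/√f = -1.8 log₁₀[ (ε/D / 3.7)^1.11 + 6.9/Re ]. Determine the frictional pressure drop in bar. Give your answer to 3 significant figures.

Q = 199 L/s = 199/1000 = 0.199 m³/s.
Cross-sectional area A = πD²/4 = π(0.192)²/4 = 0.02895 m²; mean velocity V = Q/A = 0.199/0.02895 = 6.873 m/s.
Reynolds number Re = ρVD/μ = 1030 · 6.873 · 0.192 / 0.000991 = 1.372e+06.
Re > 4000 → turbulent. Relative roughness ε/D = 0.00134/0.192 = 0.00698. Haaland: 1/√f = -1.8 log₁₀[(0.00698/3.7)^1.11 + 6.9/1.372e+06] = -1.8 log₁₀[0.000946 + 5.03e-06] = 5.439, so f = 0.0338.
Darcy-Weisbach: ΔP = f(L/D)(ρV²/2) = 0.0338·(121/0.192)·(1030·6.873²/2) = 0.0338·630.2·2.433e+04 = 5.183e+05 Pa.
ΔP = 5.183e+05 Pa = 5.18 bar.

ΔP ≈ 5.18 bar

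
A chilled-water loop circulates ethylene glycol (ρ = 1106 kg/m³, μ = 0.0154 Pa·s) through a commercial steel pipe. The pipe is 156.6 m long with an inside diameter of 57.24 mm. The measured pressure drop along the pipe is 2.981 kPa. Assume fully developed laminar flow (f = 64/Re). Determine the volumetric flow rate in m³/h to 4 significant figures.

For laminar flow, f = 64/Re with Re = ρVD/μ, so Darcy-Weisbach reduces to ΔP = 32μLV/D². Solving for V: V = ΔP·D²/(32μL) = 2981·(0.05724)²/(32·0.0154·156.6) = 0.1266 m/s.
Check: Re = ρVD/μ = 1106·0.1266·0.05724/0.0154 = 520.3 < 2300, so the laminar assumption holds.
Q = V·A = 0.1266·(π/4·0.05724²) = 0.0003257 m³/s = 1.172 m³/h.

Q ≈ 1.172 m³/h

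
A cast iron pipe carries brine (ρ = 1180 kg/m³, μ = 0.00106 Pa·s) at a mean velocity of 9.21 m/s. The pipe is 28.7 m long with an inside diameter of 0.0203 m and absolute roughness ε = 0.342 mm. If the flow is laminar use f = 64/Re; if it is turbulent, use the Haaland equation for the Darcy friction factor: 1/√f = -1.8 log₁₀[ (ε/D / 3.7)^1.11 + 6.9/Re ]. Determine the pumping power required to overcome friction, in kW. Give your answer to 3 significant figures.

Reynolds number Re = ρVD/μ = 1180 · 9.21 · 0.0203 / 0.00106 = 2.081e+05.
Re > 4000 → turbulent. Relative roughness ε/D = 0.000342/0.0203 = 0.0168. Haaland: 1/√f = -1.8 log₁₀[(0.0168/3.7)^1.11 + 6.9/2.081e+05] = -1.8 log₁₀[0.00252 + 3.32e-05] = 4.668, so f = 0.04588.
Darcy-Weisbach: ΔP = f(L/D)(ρV²/2) = 0.04588·(28.7/0.0203)·(1180·9.21²/2) = 0.04588·1414·5.005e+04 = 3.247e+06 Pa.
Q = V·A = 9.21·0.0003237 = 0.002981 m³/s.
Pumping power P = QΔP = 0.002981·3.247e+06 = 9677 W = 9.68 kW.

P ≈ 9.68 kW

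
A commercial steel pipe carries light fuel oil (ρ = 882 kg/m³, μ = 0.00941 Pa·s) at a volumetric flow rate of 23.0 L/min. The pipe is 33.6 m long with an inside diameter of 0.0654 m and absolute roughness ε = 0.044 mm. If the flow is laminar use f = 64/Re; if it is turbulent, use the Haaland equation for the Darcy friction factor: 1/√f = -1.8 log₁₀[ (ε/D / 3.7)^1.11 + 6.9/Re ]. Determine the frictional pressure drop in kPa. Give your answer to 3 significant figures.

Q = 23.0 L/min = 23.0/60000 = 0.0003833 m³/s.
Cross-sectional area A = πD²/4 = π(0.0654)²/4 = 0.003359 m²; mean velocity V = Q/A = 0.0003833/0.003359 = 0.1141 m/s.
Reynolds number Re = ρVD/μ = 882 · 0.1141 · 0.0654 / 0.00941 = 699.5.
Re < 2300 → laminar flow, so f = 64/Re = 64/699.5 = 0.09149 (the turbulent correlation is not needed).
Darcy-Weisbach: ΔP = f(L/D)(ρV²/2) = 0.09149·(33.6/0.0654)·(882·0.1141²/2) = 0.09149·513.8·5.743 = 269.9 Pa.
ΔP = 269.9 Pa = 0.270 kPa.

ΔP ≈ 0.270 kPa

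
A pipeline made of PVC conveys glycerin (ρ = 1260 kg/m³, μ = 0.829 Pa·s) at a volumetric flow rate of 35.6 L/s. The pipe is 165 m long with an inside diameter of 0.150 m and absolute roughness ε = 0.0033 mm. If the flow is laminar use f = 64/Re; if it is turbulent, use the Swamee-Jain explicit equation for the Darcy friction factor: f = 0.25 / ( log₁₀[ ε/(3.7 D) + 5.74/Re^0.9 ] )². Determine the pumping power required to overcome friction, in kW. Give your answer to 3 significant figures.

P ≈ 14.0 kW

Q = 35.6 L/s = 35.6/1000 = 0.0356 m³/s.
Cross-sectional area A = πD²/4 = π(0.15)²/4 = 0.01767 m²; mean velocity V = Q/A = 0.0356/0.01767 = 2.015 m/s.
Reynolds number Re = ρVD/μ = 1260 · 2.015 · 0.15 / 0.829 = 459.3.
Re < 2300 → laminar flow, so f = 64/Re = 64/459.3 = 0.1393 (the turbulent correlation is not needed).
Darcy-Weisbach: ΔP = f(L/D)(ρV²/2) = 0.1393·(165/0.15)·(1260·2.015²/2) = 0.1393·1100·2557 = 3.919e+05 Pa.
Pumping power P = QΔP = 0.0356·3.919e+05 = 13950 W = 14.0 kW.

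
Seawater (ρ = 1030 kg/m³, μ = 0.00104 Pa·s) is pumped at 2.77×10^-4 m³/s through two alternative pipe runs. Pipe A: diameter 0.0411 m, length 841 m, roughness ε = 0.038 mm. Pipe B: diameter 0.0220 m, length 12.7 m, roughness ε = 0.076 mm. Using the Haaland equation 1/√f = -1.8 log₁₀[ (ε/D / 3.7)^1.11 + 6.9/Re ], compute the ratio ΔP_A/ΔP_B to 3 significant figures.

Pipe A: V = Q/A = 0.000277/0.001327 = 0.2088 m/s; Re = 8499; ε/D = 0.000925; Haaland → f = 0.0334; ΔP_A = f(L/D)(ρV²/2) = 1.534e+04 Pa.
Pipe B: V = Q/A = 0.000277/0.0003801 = 0.7287 m/s; Re = 1.588e+04; ε/D = 0.00345; Haaland → f = 0.03293; ΔP_B = f(L/D)(ρV²/2) = 5198 Pa.
ΔP_A/ΔP_B = 1.534e+04/5198 = 2.95.

ΔP_A/ΔP_B ≈ 2.95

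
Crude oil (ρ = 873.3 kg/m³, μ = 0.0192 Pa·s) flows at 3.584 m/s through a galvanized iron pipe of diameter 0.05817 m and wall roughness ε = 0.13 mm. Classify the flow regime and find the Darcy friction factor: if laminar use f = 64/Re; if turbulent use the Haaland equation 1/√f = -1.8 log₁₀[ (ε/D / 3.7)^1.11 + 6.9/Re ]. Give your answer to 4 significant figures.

Re = ρVD/μ = 873.3·3.584·0.05817/0.0192 = 9483.
Re > 4000 → turbulent. ε/D = 0.00013/0.05817 = 0.00223; Haaland: 1/√f = -1.8 log₁₀[0.000267 + 0.000728] = 5.404, so f = 0.03424.

f ≈ 0.03424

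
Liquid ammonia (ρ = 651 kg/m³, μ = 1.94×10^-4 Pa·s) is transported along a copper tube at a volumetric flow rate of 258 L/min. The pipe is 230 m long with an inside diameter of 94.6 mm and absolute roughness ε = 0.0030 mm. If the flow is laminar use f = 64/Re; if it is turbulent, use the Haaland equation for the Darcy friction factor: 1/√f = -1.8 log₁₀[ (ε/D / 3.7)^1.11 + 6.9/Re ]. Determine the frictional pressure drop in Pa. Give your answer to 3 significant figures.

Q = 258 L/min = 258/60000 = 0.0043 m³/s.
Cross-sectional area A = πD²/4 = π(0.0946)²/4 = 0.007029 m²; mean velocity V = Q/A = 0.0043/0.007029 = 0.6118 m/s.
Reynolds number Re = ρVD/μ = 651 · 0.6118 · 0.0946 / 0.000194 = 1.942e+05.
Re > 4000 → turbulent. Relative roughness ε/D = 3e-06/0.0946 = 3.17e-05. Haaland: 1/√f = -1.8 log₁₀[(3.17e-05/3.7)^1.11 + 6.9/1.942e+05] = -1.8 log₁₀[2.37e-06 + 3.55e-05] = 7.958, so f = 0.01579.
Darcy-Weisbach: ΔP = f(L/D)(ρV²/2) = 0.01579·(230/0.0946)·(651·0.6118²/2) = 0.01579·2431·121.8 = 4677 Pa.

ΔP ≈ 4680 Pa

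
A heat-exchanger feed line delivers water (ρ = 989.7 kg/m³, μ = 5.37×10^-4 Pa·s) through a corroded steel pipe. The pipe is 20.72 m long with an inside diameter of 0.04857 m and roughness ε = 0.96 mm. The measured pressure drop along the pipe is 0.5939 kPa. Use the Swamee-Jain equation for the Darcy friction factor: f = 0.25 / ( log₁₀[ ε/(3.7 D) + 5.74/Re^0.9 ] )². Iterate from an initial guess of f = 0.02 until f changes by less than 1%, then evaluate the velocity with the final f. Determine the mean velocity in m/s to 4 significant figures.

Rearranging Darcy-Weisbach: V = √(2·ΔP·D/(f·L·ρ)). With ε/D = 0.00096/0.04857 = 0.0198, iterate starting from f = 0.02:
  f = 0.02 → V = √(2·593.9·0.04857/(0.02·20.72·989.7)) = 0.3751 m/s; Re = ρVD/μ = 3.357e+04; f → 0.05007
  f = 0.05007 → V = 0.237 m/s; Re = 2.122e+04; f → 0.05089
  f = 0.05089 → V = 0.2351 m/s; Re = 2.105e+04; f → 0.05091
Converged (Δf/f < 1%). With the final f = 0.05091: V = √(2·593.9·0.04857/(0.05091·20.72·989.7)) = 0.2351 m/s.

V ≈ 0.2351 m/s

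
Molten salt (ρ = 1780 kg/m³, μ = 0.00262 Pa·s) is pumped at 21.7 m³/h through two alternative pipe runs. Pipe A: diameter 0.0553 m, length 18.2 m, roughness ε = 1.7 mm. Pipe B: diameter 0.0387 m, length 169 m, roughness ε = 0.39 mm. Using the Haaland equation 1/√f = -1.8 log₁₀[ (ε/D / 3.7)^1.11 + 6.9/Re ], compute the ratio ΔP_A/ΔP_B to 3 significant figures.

ΔP_A/ΔP_B ≈ 0.0273

Pipe A: V = Q/A = 0.006028/0.002402 = 2.51 m/s; Re = 9.429e+04; ε/D = 0.0307; Haaland → f = 0.0582; ΔP_A = f(L/D)(ρV²/2) = 1.074e+05 Pa.
Pipe B: V = Q/A = 0.006028/0.001176 = 5.124 m/s; Re = 1.347e+05; ε/D = 0.0101; Haaland → f = 0.03849; ΔP_B = f(L/D)(ρV²/2) = 3.929e+06 Pa.
ΔP_A/ΔP_B = 1.074e+05/3.929e+06 = 0.0273.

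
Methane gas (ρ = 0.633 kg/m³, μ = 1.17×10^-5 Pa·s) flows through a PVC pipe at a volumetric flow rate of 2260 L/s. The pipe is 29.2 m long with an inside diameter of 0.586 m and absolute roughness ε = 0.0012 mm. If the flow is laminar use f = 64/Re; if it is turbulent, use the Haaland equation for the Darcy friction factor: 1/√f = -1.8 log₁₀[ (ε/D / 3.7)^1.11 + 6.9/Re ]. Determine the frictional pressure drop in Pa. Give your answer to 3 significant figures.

Q = 2260 L/s = 2260/1000 = 2.26 m³/s.
Cross-sectional area A = πD²/4 = π(0.586)²/4 = 0.2697 m²; mean velocity V = Q/A = 2.26/0.2697 = 8.38 m/s.
Reynolds number Re = ρVD/μ = 0.633 · 8.38 · 0.586 / 1.17e-05 = 2.657e+05.
Re > 4000 → turbulent. Relative roughness ε/D = 1.2e-06/0.586 = 2.05e-06. Haaland: 1/√f = -1.8 log₁₀[(2.05e-06/3.7)^1.11 + 6.9/2.657e+05] = -1.8 log₁₀[1.13e-07 + 2.6e-05] = 8.25, so f = 0.01469.
Darcy-Weisbach: ΔP = f(L/D)(ρV²/2) = 0.01469·(29.2/0.586)·(0.633·8.38²/2) = 0.01469·49.83·22.22 = 16.27 Pa.

ΔP ≈ 16.3 Pa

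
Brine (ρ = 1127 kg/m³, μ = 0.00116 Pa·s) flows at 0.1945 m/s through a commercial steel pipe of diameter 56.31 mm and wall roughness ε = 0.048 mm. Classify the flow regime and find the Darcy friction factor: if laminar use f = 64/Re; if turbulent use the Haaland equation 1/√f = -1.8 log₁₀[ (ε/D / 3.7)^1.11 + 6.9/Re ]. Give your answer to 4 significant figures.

f ≈ 0.03149

Re = ρVD/μ = 1127·0.1945·0.05631/0.00116 = 1.064e+04.
Re > 4000 → turbulent. ε/D = 4.8e-05/0.05631 = 0.000852; Haaland: 1/√f = -1.8 log₁₀[9.17e-05 + 0.000648] = 5.635, so f = 0.03149.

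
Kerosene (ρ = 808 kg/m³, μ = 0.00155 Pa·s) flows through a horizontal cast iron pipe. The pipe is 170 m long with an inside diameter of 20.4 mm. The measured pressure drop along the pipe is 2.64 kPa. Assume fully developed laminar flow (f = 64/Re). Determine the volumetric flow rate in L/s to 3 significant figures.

Q ≈ 0.0426 L/s

For laminar flow, f = 64/Re with Re = ρVD/μ, so Darcy-Weisbach reduces to ΔP = 32μLV/D². Solving for V: V = ΔP·D²/(32μL) = 2640·(0.0204)²/(32·0.00155·170) = 0.1303 m/s.
Check: Re = ρVD/μ = 808·0.1303·0.0204/0.00155 = 1386 < 2300, so the laminar assumption holds.
Q = V·A = 0.1303·(π/4·0.0204²) = 4.259e-05 m³/s = 0.0426 L/s.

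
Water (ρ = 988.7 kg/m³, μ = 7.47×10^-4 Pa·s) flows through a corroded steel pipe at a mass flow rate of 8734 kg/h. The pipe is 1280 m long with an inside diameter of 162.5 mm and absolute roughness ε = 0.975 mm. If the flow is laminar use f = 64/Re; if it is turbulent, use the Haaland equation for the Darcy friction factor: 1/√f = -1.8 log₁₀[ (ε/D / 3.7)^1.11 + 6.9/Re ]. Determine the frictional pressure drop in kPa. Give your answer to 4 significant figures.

ΔP ≈ 1.907 kPa

ṁ = 8734 kg/h = 8734/3600 = 2.426 kg/s.
A = πD²/4 = π(0.1625)²/4 = 0.02074 m²; mean velocity V = ṁ/(ρA) = 2.426/(988.7 · 0.02074) = 0.1183 m/s.
Reynolds number Re = ρVD/μ = 988.7 · 0.1183 · 0.1625 / 0.000747 = 2.545e+04.
Re > 4000 → turbulent. Relative roughness ε/D = 0.000975/0.1625 = 0.006. Haaland: 1/√f = -1.8 log₁₀[(0.006/3.7)^1.11 + 6.9/2.545e+04] = -1.8 log₁₀[0.0008 + 0.000271] = 5.346, so f = 0.03499.
Darcy-Weisbach: ΔP = f(L/D)(ρV²/2) = 0.03499·(1280/0.1625)·(988.7·0.1183²/2) = 0.03499·7877·6.92 = 1907 Pa.
ΔP = 1907 Pa = 1.907 kPa.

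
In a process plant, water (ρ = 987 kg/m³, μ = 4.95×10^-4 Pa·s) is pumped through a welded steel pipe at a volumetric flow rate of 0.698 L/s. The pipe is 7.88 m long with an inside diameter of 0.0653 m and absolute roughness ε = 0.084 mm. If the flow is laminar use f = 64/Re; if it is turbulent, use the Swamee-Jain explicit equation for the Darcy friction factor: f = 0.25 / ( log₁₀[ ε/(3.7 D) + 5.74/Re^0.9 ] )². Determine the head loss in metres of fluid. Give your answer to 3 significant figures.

h_f ≈ 0.00728 m

Q = 0.698 L/s = 0.698/1000 = 0.000698 m³/s.
Cross-sectional area A = πD²/4 = π(0.0653)²/4 = 0.003349 m²; mean velocity V = Q/A = 0.000698/0.003349 = 0.2084 m/s.
Reynolds number Re = ρVD/μ = 987 · 0.2084 · 0.0653 / 0.000495 = 2.714e+04.
Re > 4000 → turbulent. Relative roughness ε/D = 8.4e-05/0.0653 = 0.00129. Swamee-Jain: f = 0.25/(log₁₀[0.00129/3.7 + 5.74/2.714e+04^0.9])² = 0.25/(log₁₀[0.000348 + 0.000587])² = 0.25/(-3.029)² = 0.02724.
Darcy-Weisbach: ΔP = f(L/D)(ρV²/2) = 0.02724·(7.88/0.0653)·(987·0.2084²/2) = 0.02724·120.7·21.44 = 70.47 Pa.
Head loss h_f = ΔP/(ρg) = 70.47/(987·9.81) = 0.00728 m.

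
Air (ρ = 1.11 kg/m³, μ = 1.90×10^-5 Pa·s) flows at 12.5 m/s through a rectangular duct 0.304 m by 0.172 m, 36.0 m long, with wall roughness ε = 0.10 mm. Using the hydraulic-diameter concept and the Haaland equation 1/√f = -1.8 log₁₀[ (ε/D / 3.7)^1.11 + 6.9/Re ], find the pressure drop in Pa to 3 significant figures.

ΔP ≈ 267 Pa

Hydraulic diameter D_h = 4A/P = 4·(0.304·0.172)/(2·(0.304+0.172)) = 0.2092/0.952 = 0.2197 m.
Re = ρVD_h/μ = 1.11·12.5·0.2197/1.9e-05 = 1.604e+05.
ε/D_h = 0.0001/0.2197 = 0.000455; Haaland gives 1/√f = -1.8 log₁₀[4.57e-05+4.3e-05] = 7.294, so f = 0.0188.
ΔP = f(L/D_h)(ρV²/2) = 0.0188·36/0.2197·86.72 = 267.1 Pa.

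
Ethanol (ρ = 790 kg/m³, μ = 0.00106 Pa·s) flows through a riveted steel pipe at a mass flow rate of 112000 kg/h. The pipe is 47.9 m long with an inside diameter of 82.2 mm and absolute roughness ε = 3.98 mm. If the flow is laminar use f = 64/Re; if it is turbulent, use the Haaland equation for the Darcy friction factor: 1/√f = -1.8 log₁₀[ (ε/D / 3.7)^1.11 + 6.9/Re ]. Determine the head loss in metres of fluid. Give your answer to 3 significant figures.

ṁ = 112000 kg/h = 112000/3600 = 31.11 kg/s.
A = πD²/4 = π(0.0822)²/4 = 0.005307 m²; mean velocity V = ṁ/(ρA) = 31.11/(790 · 0.005307) = 7.421 m/s.
Reynolds number Re = ρVD/μ = 790 · 7.421 · 0.0822 / 0.00106 = 4.546e+05.
Re > 4000 → turbulent. Relative roughness ε/D = 0.00398/0.0822 = 0.0484. Haaland: 1/√f = -1.8 log₁₀[(0.0484/3.7)^1.11 + 6.9/4.546e+05] = -1.8 log₁₀[0.00812 + 1.52e-05] = 3.761, so f = 0.07069.
Darcy-Weisbach: ΔP = f(L/D)(ρV²/2) = 0.07069·(47.9/0.0822)·(790·7.421²/2) = 0.07069·582.7·2.175e+04 = 8.96e+05 Pa.
Head loss h_f = ΔP/(ρg) = 8.96e+05/(790·9.81) = 116 m.

h_f ≈ 116 m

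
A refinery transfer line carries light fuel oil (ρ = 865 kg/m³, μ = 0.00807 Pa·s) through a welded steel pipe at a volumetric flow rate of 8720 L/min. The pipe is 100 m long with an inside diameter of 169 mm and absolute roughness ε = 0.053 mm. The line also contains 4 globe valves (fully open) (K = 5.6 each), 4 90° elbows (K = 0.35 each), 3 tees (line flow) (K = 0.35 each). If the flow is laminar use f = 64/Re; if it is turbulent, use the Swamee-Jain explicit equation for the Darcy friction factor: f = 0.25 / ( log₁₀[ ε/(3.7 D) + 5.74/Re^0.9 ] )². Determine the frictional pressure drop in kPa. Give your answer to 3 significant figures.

Q = 8720 L/min = 8720/60000 = 0.1453 m³/s.
Cross-sectional area A = πD²/4 = π(0.169)²/4 = 0.02243 m²; mean velocity V = Q/A = 0.1453/0.02243 = 6.479 m/s.
Reynolds number Re = ρVD/μ = 865 · 6.479 · 0.169 / 0.00807 = 1.174e+05.
Re > 4000 → turbulent. Relative roughness ε/D = 5.3e-05/0.169 = 0.000314. Swamee-Jain: f = 0.25/(log₁₀[0.000314/3.7 + 5.74/1.174e+05^0.9])² = 0.25/(log₁₀[8.48e-05 + 0.000157])² = 0.25/(-3.616)² = 0.01912.
Total minor-loss coefficient ΣK = 4·5.6 + 4·0.35 + 3·0.35 = 24.8.
ΔP = [f·L/D + ΣK]·(ρV²/2) = [0.01912·100/0.169 + 24.8]·(865·6.479²/2) = [11.31 + 24.8]·1.815e+04 = 6.565e+05 Pa.
ΔP = 6.565e+05 Pa = 657 kPa.

ΔP ≈ 657 kPa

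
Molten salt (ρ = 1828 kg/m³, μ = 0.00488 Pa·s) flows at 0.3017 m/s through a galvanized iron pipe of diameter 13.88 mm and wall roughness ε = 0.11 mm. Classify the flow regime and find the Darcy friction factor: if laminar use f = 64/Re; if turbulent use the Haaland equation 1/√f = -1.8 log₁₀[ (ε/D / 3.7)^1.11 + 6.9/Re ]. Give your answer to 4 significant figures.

f ≈ 0.04080

Re = ρVD/μ = 1828·0.3017·0.01388/0.00488 = 1569.
Re < 2300 → laminar, so f = 64/Re = 0.0408 (roughness is irrelevant in laminar flow).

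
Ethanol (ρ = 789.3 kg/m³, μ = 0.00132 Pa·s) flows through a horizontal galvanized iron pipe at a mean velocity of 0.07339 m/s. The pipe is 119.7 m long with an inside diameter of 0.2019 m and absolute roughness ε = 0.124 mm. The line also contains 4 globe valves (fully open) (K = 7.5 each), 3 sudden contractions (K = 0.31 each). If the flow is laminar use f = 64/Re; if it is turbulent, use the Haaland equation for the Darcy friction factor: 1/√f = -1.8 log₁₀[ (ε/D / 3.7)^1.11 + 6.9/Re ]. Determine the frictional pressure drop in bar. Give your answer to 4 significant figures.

Reynolds number Re = ρVD/μ = 789.3 · 0.07339 · 0.2019 / 0.00132 = 8860.
Re > 4000 → turbulent. Relative roughness ε/D = 0.000124/0.2019 = 0.000614. Haaland: 1/√f = -1.8 log₁₀[(0.000614/3.7)^1.11 + 6.9/8860] = -1.8 log₁₀[6.37e-05 + 0.000779] = 5.534, so f = 0.03265.
Total minor-loss coefficient ΣK = 4·7.5 + 3·0.31 = 30.9.
ΔP = [f·L/D + ΣK]·(ρV²/2) = [0.03265·119.7/0.2019 + 30.9]·(789.3·0.07339²/2) = [19.36 + 30.9]·2.126 = 106.9 Pa.
ΔP = 106.9 Pa = 0.001069 bar.

ΔP ≈ 0.001069 bar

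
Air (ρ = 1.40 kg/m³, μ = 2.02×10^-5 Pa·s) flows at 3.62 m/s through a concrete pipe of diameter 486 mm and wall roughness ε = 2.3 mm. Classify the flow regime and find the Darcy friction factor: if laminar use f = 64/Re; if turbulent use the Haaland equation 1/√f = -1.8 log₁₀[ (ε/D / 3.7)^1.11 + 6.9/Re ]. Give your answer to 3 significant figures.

Re = ρVD/μ = 1.4·3.62·0.486/2.02e-05 = 1.219e+05.
Re > 4000 → turbulent. ε/D = 0.0023/0.486 = 0.00473; Haaland: 1/√f = -1.8 log₁₀[0.000615 + 5.66e-05] = 5.712, so f = 0.03065.

f ≈ 0.0307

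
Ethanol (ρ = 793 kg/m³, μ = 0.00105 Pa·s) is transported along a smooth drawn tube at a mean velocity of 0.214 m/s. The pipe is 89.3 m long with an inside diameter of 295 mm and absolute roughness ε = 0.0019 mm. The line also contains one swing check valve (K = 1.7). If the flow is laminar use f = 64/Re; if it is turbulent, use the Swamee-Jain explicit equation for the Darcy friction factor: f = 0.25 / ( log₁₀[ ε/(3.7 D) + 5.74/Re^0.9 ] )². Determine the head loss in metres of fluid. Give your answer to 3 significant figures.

h_f ≈ 0.0188 m

Reynolds number Re = ρVD/μ = 793 · 0.214 · 0.295 / 0.00105 = 4.768e+04.
Re > 4000 → turbulent. Relative roughness ε/D = 1.9e-06/0.295 = 6.44e-06. Swamee-Jain: f = 0.25/(log₁₀[6.44e-06/3.7 + 5.74/4.768e+04^0.9])² = 0.25/(log₁₀[1.74e-06 + 0.000354])² = 0.25/(-3.449)² = 0.02101.
Total minor-loss coefficient ΣK = 1·1.7 = 1.7.
ΔP = [f·L/D + ΣK]·(ρV²/2) = [0.02101·89.3/0.295 + 1.7]·(793·0.214²/2) = [6.36 + 1.7]·18.16 = 146.4 Pa.
Head loss h_f = ΔP/(ρg) = 146.4/(793·9.81) = 0.0188 m.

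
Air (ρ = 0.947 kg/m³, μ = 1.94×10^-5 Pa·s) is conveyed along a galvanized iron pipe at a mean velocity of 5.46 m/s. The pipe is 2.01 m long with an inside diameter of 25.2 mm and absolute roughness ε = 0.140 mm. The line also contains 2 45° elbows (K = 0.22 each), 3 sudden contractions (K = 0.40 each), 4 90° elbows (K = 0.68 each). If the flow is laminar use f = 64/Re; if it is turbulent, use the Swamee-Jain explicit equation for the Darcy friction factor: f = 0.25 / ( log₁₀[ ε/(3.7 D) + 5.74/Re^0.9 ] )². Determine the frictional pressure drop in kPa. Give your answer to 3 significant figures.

Reynolds number Re = ρVD/μ = 0.947 · 5.46 · 0.0252 / 1.94e-05 = 6716.
Re > 4000 → turbulent. Relative roughness ε/D = 0.00014/0.0252 = 0.00556. Swamee-Jain: f = 0.25/(log₁₀[0.00556/3.7 + 5.74/6716^0.9])² = 0.25/(log₁₀[0.0015 + 0.00206])² = 0.25/(-2.448)² = 0.04172.
Total minor-loss coefficient ΣK = 2·0.22 + 3·0.4 + 4·0.68 = 4.36.
ΔP = [f·L/D + ΣK]·(ρV²/2) = [0.04172·2.01/0.0252 + 4.36]·(0.947·5.46²/2) = [3.327 + 4.36]·14.12 = 108.5 Pa.
ΔP = 108.5 Pa = 0.109 kPa.

ΔP ≈ 0.109 kPa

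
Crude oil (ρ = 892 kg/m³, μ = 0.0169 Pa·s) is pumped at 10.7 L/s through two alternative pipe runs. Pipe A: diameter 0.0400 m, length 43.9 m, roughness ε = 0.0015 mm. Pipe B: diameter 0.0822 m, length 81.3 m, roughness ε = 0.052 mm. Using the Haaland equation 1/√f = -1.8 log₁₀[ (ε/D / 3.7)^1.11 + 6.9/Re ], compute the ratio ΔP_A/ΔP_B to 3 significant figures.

ΔP_A/ΔP_B ≈ 16.0

Pipe A: V = Q/A = 0.0107/0.001257 = 8.515 m/s; Re = 1.798e+04; ε/D = 3.75e-05; Haaland → f = 0.0265; ΔP_A = f(L/D)(ρV²/2) = 9.405e+05 Pa.
Pipe B: V = Q/A = 0.0107/0.005307 = 2.016 m/s; Re = 8748; ε/D = 0.000633; Haaland → f = 0.03279; ΔP_B = f(L/D)(ρV²/2) = 5.879e+04 Pa.
ΔP_A/ΔP_B = 9.405e+05/5.879e+04 = 16.0.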